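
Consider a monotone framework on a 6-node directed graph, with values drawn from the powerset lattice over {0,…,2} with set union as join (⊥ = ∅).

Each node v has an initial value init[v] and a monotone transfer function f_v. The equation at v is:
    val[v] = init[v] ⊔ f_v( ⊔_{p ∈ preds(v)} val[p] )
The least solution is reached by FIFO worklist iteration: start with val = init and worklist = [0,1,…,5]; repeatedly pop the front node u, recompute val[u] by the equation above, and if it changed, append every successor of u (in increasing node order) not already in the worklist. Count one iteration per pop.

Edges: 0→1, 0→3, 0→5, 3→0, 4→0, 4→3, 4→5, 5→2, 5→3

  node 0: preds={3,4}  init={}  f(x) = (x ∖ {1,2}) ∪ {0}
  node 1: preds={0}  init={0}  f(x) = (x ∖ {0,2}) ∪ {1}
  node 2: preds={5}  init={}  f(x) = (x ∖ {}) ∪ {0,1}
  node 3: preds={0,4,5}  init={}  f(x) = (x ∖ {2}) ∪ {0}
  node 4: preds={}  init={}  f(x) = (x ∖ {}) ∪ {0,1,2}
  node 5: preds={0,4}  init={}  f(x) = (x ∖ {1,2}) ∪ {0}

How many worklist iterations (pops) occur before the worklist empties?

Worklist (10 pops):
  #1 pop 0: in={} → {0} (was {}); enqueue []
  #2 pop 1: in={0} → {0,1} (was {0}); enqueue []
  #3 pop 2: in={} → {0,1} (was {}); enqueue []
  #4 pop 3: in={0} → {0} (was {}); enqueue [0]
  #5 pop 4: in={} → {0,1,2} (was {}); enqueue [3]
  #6 pop 5: in={0,1,2} → {0} (was {}); enqueue [2]
  #7 pop 0: in={0,1,2} → {0} (no change)
  #8 pop 3: in={0,1,2} → {0,1} (was {0}); enqueue [0]
  #9 pop 2: in={0} → {0,1} (no change)
  #10 pop 0: in={0,1,2} → {0} (no change)

Fixpoint:
  val[0] = {0}
  val[1] = {0,1}
  val[2] = {0,1}
  val[3] = {0,1}
  val[4] = {0,1,2}
  val[5] = {0}

10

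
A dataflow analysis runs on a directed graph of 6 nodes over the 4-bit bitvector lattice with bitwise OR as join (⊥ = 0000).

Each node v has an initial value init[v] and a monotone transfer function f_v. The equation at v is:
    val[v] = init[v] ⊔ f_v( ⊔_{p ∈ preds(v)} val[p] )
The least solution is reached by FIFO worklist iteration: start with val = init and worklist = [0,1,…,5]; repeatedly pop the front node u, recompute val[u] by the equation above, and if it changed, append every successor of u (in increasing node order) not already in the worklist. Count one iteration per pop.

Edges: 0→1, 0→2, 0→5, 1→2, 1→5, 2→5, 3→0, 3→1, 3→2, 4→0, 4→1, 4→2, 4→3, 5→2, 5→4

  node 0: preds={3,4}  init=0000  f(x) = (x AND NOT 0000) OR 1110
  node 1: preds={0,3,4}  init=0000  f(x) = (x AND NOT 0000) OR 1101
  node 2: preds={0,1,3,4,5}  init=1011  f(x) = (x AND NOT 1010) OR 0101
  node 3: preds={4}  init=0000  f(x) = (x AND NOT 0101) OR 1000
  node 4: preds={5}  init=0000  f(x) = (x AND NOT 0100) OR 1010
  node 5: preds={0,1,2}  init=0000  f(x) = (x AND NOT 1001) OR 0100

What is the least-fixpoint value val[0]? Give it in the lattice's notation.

Iteration log — 14 steps:
  step 1. node 0  ⊔preds=0000  new=1110  old=0000  +wl: 
  step 2. node 1  ⊔preds=1110  new=1111  old=0000  +wl: 
  step 3. node 2  ⊔preds=1111  new=1111  old=1011  +wl: 
  step 4. node 3  ⊔preds=0000  new=1000  old=0000  +wl: 0,1,2
  step 5. node 4  ⊔preds=0000  new=1010  old=0000  +wl: 3
  step 6. node 5  ⊔preds=1111  new=0110  old=0000  +wl: 4
  step 7. node 0  ⊔preds=1010  new=1110  stable
  step 8. node 1  ⊔preds=1110  new=1111  stable
  step 9. node 2  ⊔preds=1111  new=1111  stable
  step 10. node 3  ⊔preds=1010  new=1010  old=1000  +wl: 0,1,2
  step 11. node 4  ⊔preds=0110  new=1010  stable
  step 12. node 0  ⊔preds=1010  new=1110  stable
  step 13. node 1  ⊔preds=1110  new=1111  stable
  step 14. node 2  ⊔preds=1111  new=1111  stable

Least fixpoint reached:
  node 0: 1110
  node 1: 1111
  node 2: 1111
  node 3: 1010
  node 4: 1010
  node 5: 0110

1110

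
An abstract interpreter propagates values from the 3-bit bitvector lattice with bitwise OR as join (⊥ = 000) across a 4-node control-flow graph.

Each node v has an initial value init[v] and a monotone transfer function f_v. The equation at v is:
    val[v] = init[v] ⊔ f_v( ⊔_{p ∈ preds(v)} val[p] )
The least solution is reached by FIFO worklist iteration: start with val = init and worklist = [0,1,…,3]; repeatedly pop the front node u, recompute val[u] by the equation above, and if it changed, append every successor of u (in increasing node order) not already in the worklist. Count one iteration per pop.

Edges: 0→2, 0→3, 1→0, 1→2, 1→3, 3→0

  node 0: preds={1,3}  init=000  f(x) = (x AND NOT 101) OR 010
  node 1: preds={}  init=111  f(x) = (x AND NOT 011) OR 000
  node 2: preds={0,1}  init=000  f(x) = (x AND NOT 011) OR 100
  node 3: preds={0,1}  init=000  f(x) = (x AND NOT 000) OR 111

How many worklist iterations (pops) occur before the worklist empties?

5

Worklist (5 pops):
  #1 pop 0: in=111 → 010 (was 000); enqueue []
  #2 pop 1: in=000 → 111 (no change)
  #3 pop 2: in=111 → 100 (was 000); enqueue []
  #4 pop 3: in=111 → 111 (was 000); enqueue [0]
  #5 pop 0: in=111 → 010 (no change)

Fixpoint:
  val[0] = 010
  val[1] = 111
  val[2] = 100
  val[3] = 111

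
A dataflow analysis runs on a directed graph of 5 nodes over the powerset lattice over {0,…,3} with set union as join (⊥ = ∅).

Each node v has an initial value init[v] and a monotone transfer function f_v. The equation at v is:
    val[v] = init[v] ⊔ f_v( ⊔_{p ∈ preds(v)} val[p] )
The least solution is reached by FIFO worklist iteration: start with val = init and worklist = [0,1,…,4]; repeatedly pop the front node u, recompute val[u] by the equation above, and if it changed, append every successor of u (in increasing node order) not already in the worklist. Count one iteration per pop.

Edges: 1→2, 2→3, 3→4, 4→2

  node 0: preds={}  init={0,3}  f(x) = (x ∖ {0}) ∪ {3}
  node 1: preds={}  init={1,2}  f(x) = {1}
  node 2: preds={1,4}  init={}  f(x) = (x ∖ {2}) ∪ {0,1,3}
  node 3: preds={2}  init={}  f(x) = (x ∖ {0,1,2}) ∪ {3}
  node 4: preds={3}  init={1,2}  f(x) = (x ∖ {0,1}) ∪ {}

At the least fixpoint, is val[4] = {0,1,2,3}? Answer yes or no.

no

Iteration log — 6 steps:
  step 1. node 0  ⊔preds={}  new={0,3}  stable
  step 2. node 1  ⊔preds={}  new={1,2}  stable
  step 3. node 2  ⊔preds={1,2}  new={0,1,3}  old={}  +wl: 
  step 4. node 3  ⊔preds={0,1,3}  new={3}  old={}  +wl: 
  step 5. node 4  ⊔preds={3}  new={1,2,3}  old={1,2}  +wl: 2
  step 6. node 2  ⊔preds={1,2,3}  new={0,1,3}  stable

Least fixpoint reached:
  node 0: {0,3}
  node 1: {1,2}
  node 2: {0,1,3}
  node 3: {3}
  node 4: {1,2,3}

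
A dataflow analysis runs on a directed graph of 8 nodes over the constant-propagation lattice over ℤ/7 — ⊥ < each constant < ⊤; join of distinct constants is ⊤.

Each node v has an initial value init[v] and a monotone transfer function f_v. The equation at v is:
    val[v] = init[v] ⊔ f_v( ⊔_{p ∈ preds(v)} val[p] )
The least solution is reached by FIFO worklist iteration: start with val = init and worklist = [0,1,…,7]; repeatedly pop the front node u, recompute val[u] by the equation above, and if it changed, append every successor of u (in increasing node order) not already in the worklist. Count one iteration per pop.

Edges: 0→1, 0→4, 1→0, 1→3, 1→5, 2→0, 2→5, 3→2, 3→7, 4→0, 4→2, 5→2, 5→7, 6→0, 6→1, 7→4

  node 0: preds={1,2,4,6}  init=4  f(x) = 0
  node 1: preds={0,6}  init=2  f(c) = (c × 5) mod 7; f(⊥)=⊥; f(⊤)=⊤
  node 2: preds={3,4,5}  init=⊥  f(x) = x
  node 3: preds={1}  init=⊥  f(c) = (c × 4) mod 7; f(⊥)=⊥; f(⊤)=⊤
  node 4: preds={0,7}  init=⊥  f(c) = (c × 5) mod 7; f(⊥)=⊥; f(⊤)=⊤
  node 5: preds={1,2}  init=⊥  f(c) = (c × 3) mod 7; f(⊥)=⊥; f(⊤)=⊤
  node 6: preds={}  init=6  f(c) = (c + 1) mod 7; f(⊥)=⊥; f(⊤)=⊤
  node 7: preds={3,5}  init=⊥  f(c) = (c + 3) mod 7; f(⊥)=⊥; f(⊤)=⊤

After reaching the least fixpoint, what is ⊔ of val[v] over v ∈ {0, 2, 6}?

⊤

Iteration log — 13 steps:
  step 1. node 0  ⊔preds=⊤  new=⊤  old=4  +wl: 
  step 2. node 1  ⊔preds=⊤  new=⊤  old=2  +wl: 0
  step 3. node 2  ⊔preds=⊥  new=⊥  stable
  step 4. node 3  ⊔preds=⊤  new=⊤  old=⊥  +wl: 2
  step 5. node 4  ⊔preds=⊤  new=⊤  old=⊥  +wl: 
  step 6. node 5  ⊔preds=⊤  new=⊤  old=⊥  +wl: 
  step 7. node 6  ⊔preds=⊥  new=6  stable
  step 8. node 7  ⊔preds=⊤  new=⊤  old=⊥  +wl: 4
  step 9. node 0  ⊔preds=⊤  new=⊤  stable
  step 10. node 2  ⊔preds=⊤  new=⊤  old=⊥  +wl: 0,5
  step 11. node 4  ⊔preds=⊤  new=⊤  stable
  step 12. node 0  ⊔preds=⊤  new=⊤  stable
  step 13. node 5  ⊔preds=⊤  new=⊤  stable

Least fixpoint reached:
  node 0: ⊤
  node 1: ⊤
  node 2: ⊤
  node 3: ⊤
  node 4: ⊤
  node 5: ⊤
  node 6: 6
  node 7: ⊤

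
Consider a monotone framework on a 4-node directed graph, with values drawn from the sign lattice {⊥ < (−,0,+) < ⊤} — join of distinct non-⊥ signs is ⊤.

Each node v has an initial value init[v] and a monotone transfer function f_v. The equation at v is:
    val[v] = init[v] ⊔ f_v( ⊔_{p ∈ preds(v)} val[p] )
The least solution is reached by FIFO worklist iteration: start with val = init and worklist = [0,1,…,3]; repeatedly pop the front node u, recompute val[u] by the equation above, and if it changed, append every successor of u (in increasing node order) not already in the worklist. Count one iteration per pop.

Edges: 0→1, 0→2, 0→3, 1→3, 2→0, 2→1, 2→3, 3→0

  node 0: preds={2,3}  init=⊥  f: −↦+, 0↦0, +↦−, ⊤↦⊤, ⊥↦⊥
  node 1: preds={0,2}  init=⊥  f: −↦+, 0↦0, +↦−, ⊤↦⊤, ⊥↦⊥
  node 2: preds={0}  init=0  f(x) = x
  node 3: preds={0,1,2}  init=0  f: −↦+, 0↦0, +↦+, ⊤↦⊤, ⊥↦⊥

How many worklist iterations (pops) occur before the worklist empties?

Iteration log — 4 steps:
  step 1. node 0  ⊔preds=0  new=0  old=⊥  +wl: 
  step 2. node 1  ⊔preds=0  new=0  old=⊥  +wl: 
  step 3. node 2  ⊔preds=0  new=0  stable
  step 4. node 3  ⊔preds=0  new=0  stable

Least fixpoint reached:
  node 0: 0
  node 1: 0
  node 2: 0
  node 3: 0

4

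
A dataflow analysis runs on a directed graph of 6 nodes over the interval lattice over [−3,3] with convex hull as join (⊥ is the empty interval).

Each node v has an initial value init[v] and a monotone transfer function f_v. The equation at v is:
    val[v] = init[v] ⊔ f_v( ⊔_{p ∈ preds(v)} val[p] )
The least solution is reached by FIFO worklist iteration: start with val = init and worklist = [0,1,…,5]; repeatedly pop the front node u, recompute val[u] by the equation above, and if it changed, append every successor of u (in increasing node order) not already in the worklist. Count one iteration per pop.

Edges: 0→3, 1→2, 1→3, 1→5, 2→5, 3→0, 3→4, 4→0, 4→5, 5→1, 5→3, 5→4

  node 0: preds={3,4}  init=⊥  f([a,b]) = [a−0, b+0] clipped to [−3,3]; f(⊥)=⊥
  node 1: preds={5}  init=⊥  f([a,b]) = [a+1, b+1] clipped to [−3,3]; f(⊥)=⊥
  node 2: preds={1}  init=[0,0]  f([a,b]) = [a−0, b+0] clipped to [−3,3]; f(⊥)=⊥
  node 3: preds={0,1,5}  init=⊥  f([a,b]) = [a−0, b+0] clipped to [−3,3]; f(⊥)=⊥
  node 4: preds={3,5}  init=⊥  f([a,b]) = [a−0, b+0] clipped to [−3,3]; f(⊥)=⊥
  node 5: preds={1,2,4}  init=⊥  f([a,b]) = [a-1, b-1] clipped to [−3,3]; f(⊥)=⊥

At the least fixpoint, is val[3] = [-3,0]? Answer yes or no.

yes

Worklist (25 pops):
  #1 pop 0: in=⊥ → ⊥ (no change)
  #2 pop 1: in=⊥ → ⊥ (no change)
  #3 pop 2: in=⊥ → [0,0] (no change)
  #4 pop 3: in=⊥ → ⊥ (no change)
  #5 pop 4: in=⊥ → ⊥ (no change)
  #6 pop 5: in=[0,0] → [-1,-1] (was ⊥); enqueue [1,3,4]
  #7 pop 1: in=[-1,-1] → [0,0] (was ⊥); enqueue [2,5]
  #8 pop 3: in=[-1,0] → [-1,0] (was ⊥); enqueue [0]
  #9 pop 4: in=[-1,0] → [-1,0] (was ⊥); enqueue []
  #10 pop 2: in=[0,0] → [0,0] (no change)
  #11 pop 5: in=[-1,0] → [-2,-1] (was [-1,-1]); enqueue [1,3,4]
  #12 pop 0: in=[-1,0] → [-1,0] (was ⊥); enqueue []
  #13 pop 1: in=[-2,-1] → [-1,0] (was [0,0]); enqueue [2,5]
  #14 pop 3: in=[-2,0] → [-2,0] (was [-1,0]); enqueue [0]
  #15 pop 4: in=[-2,0] → [-2,0] (was [-1,0]); enqueue []
  #16 pop 2: in=[-1,0] → [-1,0] (was [0,0]); enqueue []
  #17 pop 5: in=[-2,0] → [-3,-1] (was [-2,-1]); enqueue [1,3,4]
  #18 pop 0: in=[-2,0] → [-2,0] (was [-1,0]); enqueue []
  #19 pop 1: in=[-3,-1] → [-2,0] (was [-1,0]); enqueue [2,5]
  #20 pop 3: in=[-3,0] → [-3,0] (was [-2,0]); enqueue [0]
  #21 pop 4: in=[-3,0] → [-3,0] (was [-2,0]); enqueue []
  #22 pop 2: in=[-2,0] → [-2,0] (was [-1,0]); enqueue []
  #23 pop 5: in=[-3,0] → [-3,-1] (no change)
  #24 pop 0: in=[-3,0] → [-3,0] (was [-2,0]); enqueue [3]
  #25 pop 3: in=[-3,0] → [-3,0] (no change)

Fixpoint:
  val[0] = [-3,0]
  val[1] = [-2,0]
  val[2] = [-2,0]
  val[3] = [-3,0]
  val[4] = [-3,0]
  val[5] = [-3,-1]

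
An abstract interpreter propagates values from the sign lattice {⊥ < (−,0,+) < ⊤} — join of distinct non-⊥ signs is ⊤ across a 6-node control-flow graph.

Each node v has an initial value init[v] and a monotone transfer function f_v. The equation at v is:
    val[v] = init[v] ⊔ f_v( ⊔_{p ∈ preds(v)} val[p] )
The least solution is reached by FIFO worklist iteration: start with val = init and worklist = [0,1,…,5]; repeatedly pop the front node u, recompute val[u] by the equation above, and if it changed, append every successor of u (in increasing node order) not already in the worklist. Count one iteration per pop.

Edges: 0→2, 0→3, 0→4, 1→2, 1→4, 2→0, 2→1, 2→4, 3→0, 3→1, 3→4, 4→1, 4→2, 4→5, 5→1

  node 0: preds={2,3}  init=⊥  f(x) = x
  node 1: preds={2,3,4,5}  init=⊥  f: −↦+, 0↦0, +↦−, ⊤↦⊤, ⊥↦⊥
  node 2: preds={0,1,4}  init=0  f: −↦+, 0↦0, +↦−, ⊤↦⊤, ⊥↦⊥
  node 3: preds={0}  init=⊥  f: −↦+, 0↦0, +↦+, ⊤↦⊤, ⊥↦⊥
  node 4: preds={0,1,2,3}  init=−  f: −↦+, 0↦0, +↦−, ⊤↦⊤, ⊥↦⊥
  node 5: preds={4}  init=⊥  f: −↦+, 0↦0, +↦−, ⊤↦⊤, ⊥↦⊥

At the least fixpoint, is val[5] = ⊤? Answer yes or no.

Iteration log — 13 steps:
  step 1. node 0  ⊔preds=0  new=0  old=⊥  +wl: 
  step 2. node 1  ⊔preds=⊤  new=⊤  old=⊥  +wl: 
  step 3. node 2  ⊔preds=⊤  new=⊤  old=0  +wl: 0,1
  step 4. node 3  ⊔preds=0  new=0  old=⊥  +wl: 
  step 5. node 4  ⊔preds=⊤  new=⊤  old=−  +wl: 2
  step 6. node 5  ⊔preds=⊤  new=⊤  old=⊥  +wl: 
  step 7. node 0  ⊔preds=⊤  new=⊤  old=0  +wl: 3,4
  step 8. node 1  ⊔preds=⊤  new=⊤  stable
  step 9. node 2  ⊔preds=⊤  new=⊤  stable
  step 10. node 3  ⊔preds=⊤  new=⊤  old=0  +wl: 0,1
  step 11. node 4  ⊔preds=⊤  new=⊤  stable
  step 12. node 0  ⊔preds=⊤  new=⊤  stable
  step 13. node 1  ⊔preds=⊤  new=⊤  stable

Least fixpoint reached:
  node 0: ⊤
  node 1: ⊤
  node 2: ⊤
  node 3: ⊤
  node 4: ⊤
  node 5: ⊤

yes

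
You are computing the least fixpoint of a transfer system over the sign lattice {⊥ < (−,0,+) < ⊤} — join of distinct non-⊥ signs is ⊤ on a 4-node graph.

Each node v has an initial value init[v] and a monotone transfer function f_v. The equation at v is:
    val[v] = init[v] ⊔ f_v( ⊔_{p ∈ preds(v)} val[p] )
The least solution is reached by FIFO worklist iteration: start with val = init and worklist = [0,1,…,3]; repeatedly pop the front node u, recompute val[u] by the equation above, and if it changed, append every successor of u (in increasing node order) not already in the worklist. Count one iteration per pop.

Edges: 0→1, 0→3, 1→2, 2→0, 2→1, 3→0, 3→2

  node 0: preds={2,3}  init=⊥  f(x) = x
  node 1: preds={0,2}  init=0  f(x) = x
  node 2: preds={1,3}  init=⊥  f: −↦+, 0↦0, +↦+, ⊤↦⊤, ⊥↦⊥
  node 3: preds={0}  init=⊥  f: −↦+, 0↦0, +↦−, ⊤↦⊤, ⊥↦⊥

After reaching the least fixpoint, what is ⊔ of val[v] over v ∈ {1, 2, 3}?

0

Iteration log — 9 steps:
  step 1. node 0  ⊔preds=⊥  new=⊥  stable
  step 2. node 1  ⊔preds=⊥  new=0  stable
  step 3. node 2  ⊔preds=0  new=0  old=⊥  +wl: 0,1
  step 4. node 3  ⊔preds=⊥  new=⊥  stable
  step 5. node 0  ⊔preds=0  new=0  old=⊥  +wl: 3
  step 6. node 1  ⊔preds=0  new=0  stable
  step 7. node 3  ⊔preds=0  new=0  old=⊥  +wl: 0,2
  step 8. node 0  ⊔preds=0  new=0  stable
  step 9. node 2  ⊔preds=0  new=0  stable

Least fixpoint reached:
  node 0: 0
  node 1: 0
  node 2: 0
  node 3: 0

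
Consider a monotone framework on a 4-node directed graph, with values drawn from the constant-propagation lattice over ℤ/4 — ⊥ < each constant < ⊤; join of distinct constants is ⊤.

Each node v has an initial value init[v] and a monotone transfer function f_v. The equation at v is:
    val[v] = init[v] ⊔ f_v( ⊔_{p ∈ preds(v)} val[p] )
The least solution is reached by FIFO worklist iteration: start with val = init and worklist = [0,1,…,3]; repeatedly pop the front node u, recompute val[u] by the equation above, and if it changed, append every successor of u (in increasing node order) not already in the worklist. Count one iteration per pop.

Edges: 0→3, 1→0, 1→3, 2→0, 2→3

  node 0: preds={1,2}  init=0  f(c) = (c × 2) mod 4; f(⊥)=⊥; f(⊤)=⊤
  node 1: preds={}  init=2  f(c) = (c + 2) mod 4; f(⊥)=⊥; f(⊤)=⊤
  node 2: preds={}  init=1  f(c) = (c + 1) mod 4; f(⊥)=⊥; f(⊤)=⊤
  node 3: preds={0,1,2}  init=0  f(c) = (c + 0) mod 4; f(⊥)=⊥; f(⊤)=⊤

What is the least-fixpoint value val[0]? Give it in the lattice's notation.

Iteration log — 4 steps:
  step 1. node 0  ⊔preds=⊤  new=⊤  old=0  +wl: 
  step 2. node 1  ⊔preds=⊥  new=2  stable
  step 3. node 2  ⊔preds=⊥  new=1  stable
  step 4. node 3  ⊔preds=⊤  new=⊤  old=0  +wl: 

Least fixpoint reached:
  node 0: ⊤
  node 1: 2
  node 2: 1
  node 3: ⊤

⊤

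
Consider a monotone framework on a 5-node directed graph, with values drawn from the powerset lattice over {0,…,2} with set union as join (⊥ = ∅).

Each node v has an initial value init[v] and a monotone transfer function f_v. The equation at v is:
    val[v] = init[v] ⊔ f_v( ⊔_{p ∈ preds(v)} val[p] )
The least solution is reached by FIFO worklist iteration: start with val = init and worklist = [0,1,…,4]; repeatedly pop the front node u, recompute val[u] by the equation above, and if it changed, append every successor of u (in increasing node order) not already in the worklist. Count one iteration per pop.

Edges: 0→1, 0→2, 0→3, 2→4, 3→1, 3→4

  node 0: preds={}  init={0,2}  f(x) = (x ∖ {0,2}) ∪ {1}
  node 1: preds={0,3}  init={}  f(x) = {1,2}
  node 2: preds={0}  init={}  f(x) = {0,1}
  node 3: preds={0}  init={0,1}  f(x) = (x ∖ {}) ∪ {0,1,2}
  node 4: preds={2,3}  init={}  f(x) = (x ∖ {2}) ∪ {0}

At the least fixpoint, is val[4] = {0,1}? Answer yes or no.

yes

Trace (6 dequeues):
  [1] u=0 | in {} | out {0,1,2} | prev {0,2} | push {}
  [2] u=1 | in {0,1,2} | out {1,2} | prev {} | push {}
  [3] u=2 | in {0,1,2} | out {0,1} | prev {} | push {}
  [4] u=3 | in {0,1,2} | out {0,1,2} | prev {0,1} | push {1}
  [5] u=4 | in {0,1,2} | out {0,1} | prev {} | push {}
  [6] u=1 | in {0,1,2} | out {1,2} | ==

Converged values:
  [0] {0,1,2}
  [1] {1,2}
  [2] {0,1}
  [3] {0,1,2}
  [4] {0,1}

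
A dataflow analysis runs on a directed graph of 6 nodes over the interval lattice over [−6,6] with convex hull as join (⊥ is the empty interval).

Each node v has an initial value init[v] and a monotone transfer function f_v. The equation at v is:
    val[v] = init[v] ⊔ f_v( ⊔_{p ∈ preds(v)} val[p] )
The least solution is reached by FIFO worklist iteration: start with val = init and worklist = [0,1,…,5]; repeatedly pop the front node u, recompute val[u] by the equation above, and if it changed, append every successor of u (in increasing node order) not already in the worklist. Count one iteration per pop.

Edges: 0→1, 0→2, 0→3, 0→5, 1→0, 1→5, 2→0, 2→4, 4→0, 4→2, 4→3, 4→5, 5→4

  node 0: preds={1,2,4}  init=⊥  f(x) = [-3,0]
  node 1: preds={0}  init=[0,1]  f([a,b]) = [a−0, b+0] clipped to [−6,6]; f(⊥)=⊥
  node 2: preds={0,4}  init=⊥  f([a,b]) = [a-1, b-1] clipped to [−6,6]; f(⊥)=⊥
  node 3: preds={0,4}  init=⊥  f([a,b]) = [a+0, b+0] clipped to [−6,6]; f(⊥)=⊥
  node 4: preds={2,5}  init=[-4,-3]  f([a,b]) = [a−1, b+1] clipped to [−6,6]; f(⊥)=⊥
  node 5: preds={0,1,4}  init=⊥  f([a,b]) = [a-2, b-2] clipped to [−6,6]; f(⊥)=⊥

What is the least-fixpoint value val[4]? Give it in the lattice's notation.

[-6,0]

Iteration log — 11 steps:
  step 1. node 0  ⊔preds=[-4,1]  new=[-3,0]  old=⊥  +wl: 
  step 2. node 1  ⊔preds=[-3,0]  new=[-3,1]  old=[0,1]  +wl: 0
  step 3. node 2  ⊔preds=[-4,0]  new=[-5,-1]  old=⊥  +wl: 
  step 4. node 3  ⊔preds=[-4,0]  new=[-4,0]  old=⊥  +wl: 
  step 5. node 4  ⊔preds=[-5,-1]  new=[-6,0]  old=[-4,-3]  +wl: 2,3
  step 6. node 5  ⊔preds=[-6,1]  new=[-6,-1]  old=⊥  +wl: 4
  step 7. node 0  ⊔preds=[-6,1]  new=[-3,0]  stable
  step 8. node 2  ⊔preds=[-6,0]  new=[-6,-1]  old=[-5,-1]  +wl: 0
  step 9. node 3  ⊔preds=[-6,0]  new=[-6,0]  old=[-4,0]  +wl: 
  step 10. node 4  ⊔preds=[-6,-1]  new=[-6,0]  stable
  step 11. node 0  ⊔preds=[-6,1]  new=[-3,0]  stable

Least fixpoint reached:
  node 0: [-3,0]
  node 1: [-3,1]
  node 2: [-6,-1]
  node 3: [-6,0]
  node 4: [-6,0]
  node 5: [-6,-1]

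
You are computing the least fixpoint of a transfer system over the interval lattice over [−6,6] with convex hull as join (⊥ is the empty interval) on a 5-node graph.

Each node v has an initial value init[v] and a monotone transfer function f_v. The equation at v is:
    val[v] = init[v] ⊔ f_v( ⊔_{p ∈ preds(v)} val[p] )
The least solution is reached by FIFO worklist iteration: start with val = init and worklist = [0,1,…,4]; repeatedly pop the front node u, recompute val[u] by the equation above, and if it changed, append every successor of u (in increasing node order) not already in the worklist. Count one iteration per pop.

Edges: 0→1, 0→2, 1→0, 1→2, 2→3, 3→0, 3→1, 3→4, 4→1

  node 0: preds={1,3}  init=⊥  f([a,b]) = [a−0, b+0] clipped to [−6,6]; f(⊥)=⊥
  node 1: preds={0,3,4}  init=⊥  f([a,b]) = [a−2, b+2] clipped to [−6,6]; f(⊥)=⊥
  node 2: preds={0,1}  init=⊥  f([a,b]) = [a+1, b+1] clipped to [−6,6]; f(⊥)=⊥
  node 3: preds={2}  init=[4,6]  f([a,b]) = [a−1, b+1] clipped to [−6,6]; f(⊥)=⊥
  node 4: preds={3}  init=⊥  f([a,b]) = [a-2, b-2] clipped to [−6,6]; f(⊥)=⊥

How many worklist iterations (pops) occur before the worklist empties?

24

Trace (24 dequeues):
  [1] u=0 | in [4,6] | out [4,6] | prev ⊥ | push {}
  [2] u=1 | in [4,6] | out [2,6] | prev ⊥ | push {0}
  [3] u=2 | in [2,6] | out [3,6] | prev ⊥ | push {}
  [4] u=3 | in [3,6] | out [2,6] | prev [4,6] | push {1}
  [5] u=4 | in [2,6] | out [0,4] | prev ⊥ | push {}
  [6] u=0 | in [2,6] | out [2,6] | prev [4,6] | push {2}
  [7] u=1 | in [0,6] | out [-2,6] | prev [2,6] | push {0}
  [8] u=2 | in [-2,6] | out [-1,6] | prev [3,6] | push {3}
  [9] u=0 | in [-2,6] | out [-2,6] | prev [2,6] | push {1,2}
  [10] u=3 | in [-1,6] | out [-2,6] | prev [2,6] | push {0,4}
  [11] u=1 | in [-2,6] | out [-4,6] | prev [-2,6] | push {}
  [12] u=2 | in [-4,6] | out [-3,6] | prev [-1,6] | push {3}
  [13] u=0 | in [-4,6] | out [-4,6] | prev [-2,6] | push {1,2}
  [14] u=4 | in [-2,6] | out [-4,4] | prev [0,4] | push {}
  [15] u=3 | in [-3,6] | out [-4,6] | prev [-2,6] | push {0,4}
  [16] u=1 | in [-4,6] | out [-6,6] | prev [-4,6] | push {}
  [17] u=2 | in [-6,6] | out [-5,6] | prev [-3,6] | push {3}
  [18] u=0 | in [-6,6] | out [-6,6] | prev [-4,6] | push {1,2}
  [19] u=4 | in [-4,6] | out [-6,4] | prev [-4,4] | push {}
  [20] u=3 | in [-5,6] | out [-6,6] | prev [-4,6] | push {0,4}
  [21] u=1 | in [-6,6] | out [-6,6] | ==
  [22] u=2 | in [-6,6] | out [-5,6] | ==
  [23] u=0 | in [-6,6] | out [-6,6] | ==
  [24] u=4 | in [-6,6] | out [-6,4] | ==

Converged values:
  [0] [-6,6]
  [1] [-6,6]
  [2] [-5,6]
  [3] [-6,6]
  [4] [-6,4]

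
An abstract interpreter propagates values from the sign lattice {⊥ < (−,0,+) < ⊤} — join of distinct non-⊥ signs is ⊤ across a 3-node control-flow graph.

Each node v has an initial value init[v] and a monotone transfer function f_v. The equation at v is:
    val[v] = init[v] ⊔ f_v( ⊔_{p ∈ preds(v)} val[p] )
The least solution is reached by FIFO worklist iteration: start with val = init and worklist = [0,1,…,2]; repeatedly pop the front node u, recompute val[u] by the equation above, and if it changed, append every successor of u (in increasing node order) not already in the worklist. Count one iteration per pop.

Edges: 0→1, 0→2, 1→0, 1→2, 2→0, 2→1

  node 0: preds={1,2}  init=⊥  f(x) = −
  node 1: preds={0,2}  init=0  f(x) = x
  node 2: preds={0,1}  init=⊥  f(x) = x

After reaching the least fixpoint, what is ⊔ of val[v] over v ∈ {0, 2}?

Trace (5 dequeues):
  [1] u=0 | in 0 | out − | prev ⊥ | push {}
  [2] u=1 | in − | out ⊤ | prev 0 | push {0}
  [3] u=2 | in ⊤ | out ⊤ | prev ⊥ | push {1}
  [4] u=0 | in ⊤ | out − | ==
  [5] u=1 | in ⊤ | out ⊤ | ==

Converged values:
  [0] −
  [1] ⊤
  [2] ⊤

⊤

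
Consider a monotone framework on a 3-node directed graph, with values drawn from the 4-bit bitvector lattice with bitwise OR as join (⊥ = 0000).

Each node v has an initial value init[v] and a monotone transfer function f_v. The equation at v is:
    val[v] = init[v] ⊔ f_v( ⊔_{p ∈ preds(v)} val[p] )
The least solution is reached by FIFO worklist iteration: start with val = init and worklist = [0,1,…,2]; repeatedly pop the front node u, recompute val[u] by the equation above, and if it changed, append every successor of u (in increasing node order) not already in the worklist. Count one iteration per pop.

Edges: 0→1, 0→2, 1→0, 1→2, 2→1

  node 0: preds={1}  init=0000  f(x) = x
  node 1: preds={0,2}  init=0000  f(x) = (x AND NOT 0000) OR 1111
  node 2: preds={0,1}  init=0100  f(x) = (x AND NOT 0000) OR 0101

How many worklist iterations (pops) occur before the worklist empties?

6

Trace (6 dequeues):
  [1] u=0 | in 0000 | out 0000 | ==
  [2] u=1 | in 0100 | out 1111 | prev 0000 | push {0}
  [3] u=2 | in 1111 | out 1111 | prev 0100 | push {1}
  [4] u=0 | in 1111 | out 1111 | prev 0000 | push {2}
  [5] u=1 | in 1111 | out 1111 | ==
  [6] u=2 | in 1111 | out 1111 | ==

Converged values:
  [0] 1111
  [1] 1111
  [2] 1111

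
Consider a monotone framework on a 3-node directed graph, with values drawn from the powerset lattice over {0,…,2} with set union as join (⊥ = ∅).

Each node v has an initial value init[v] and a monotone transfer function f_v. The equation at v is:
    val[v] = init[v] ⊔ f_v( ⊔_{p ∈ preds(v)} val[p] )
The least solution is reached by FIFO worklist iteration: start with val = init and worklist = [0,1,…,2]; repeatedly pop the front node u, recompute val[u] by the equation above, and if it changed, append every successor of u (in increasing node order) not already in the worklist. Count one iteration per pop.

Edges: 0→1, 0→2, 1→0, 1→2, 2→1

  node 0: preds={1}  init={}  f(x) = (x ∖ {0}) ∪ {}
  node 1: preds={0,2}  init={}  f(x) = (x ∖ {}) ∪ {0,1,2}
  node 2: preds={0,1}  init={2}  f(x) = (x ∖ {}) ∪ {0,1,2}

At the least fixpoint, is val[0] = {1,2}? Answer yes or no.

Worklist (6 pops):
  #1 pop 0: in={} → {} (no change)
  #2 pop 1: in={2} → {0,1,2} (was {}); enqueue [0]
  #3 pop 2: in={0,1,2} → {0,1,2} (was {2}); enqueue [1]
  #4 pop 0: in={0,1,2} → {1,2} (was {}); enqueue [2]
  #5 pop 1: in={0,1,2} → {0,1,2} (no change)
  #6 pop 2: in={0,1,2} → {0,1,2} (no change)

Fixpoint:
  val[0] = {1,2}
  val[1] = {0,1,2}
  val[2] = {0,1,2}

yes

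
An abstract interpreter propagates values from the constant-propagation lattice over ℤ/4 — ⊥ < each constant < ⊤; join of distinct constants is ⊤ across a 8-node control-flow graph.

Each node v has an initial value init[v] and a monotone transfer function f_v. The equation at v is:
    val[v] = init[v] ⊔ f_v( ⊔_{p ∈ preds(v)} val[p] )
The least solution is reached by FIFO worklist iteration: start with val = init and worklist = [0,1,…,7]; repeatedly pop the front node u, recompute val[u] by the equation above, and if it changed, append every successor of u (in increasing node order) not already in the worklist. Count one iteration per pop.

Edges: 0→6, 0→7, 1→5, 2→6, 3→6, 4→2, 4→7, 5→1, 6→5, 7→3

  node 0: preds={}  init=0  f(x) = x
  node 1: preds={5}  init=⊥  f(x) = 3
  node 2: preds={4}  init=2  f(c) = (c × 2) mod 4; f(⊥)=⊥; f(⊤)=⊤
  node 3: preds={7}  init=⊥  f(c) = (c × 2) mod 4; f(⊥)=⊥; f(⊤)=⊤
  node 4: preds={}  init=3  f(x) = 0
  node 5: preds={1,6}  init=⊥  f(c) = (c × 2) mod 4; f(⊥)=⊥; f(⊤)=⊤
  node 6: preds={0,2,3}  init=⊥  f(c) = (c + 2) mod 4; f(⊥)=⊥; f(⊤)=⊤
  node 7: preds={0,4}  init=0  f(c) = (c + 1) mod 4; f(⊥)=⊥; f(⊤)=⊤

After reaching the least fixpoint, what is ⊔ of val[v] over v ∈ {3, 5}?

Iteration log — 14 steps:
  step 1. node 0  ⊔preds=⊥  new=0  stable
  step 2. node 1  ⊔preds=⊥  new=3  old=⊥  +wl: 
  step 3. node 2  ⊔preds=3  new=2  stable
  step 4. node 3  ⊔preds=0  new=0  old=⊥  +wl: 
  step 5. node 4  ⊔preds=⊥  new=⊤  old=3  +wl: 2
  step 6. node 5  ⊔preds=3  new=2  old=⊥  +wl: 1
  step 7. node 6  ⊔preds=⊤  new=⊤  old=⊥  +wl: 5
  step 8. node 7  ⊔preds=⊤  new=⊤  old=0  +wl: 3
  step 9. node 2  ⊔preds=⊤  new=⊤  old=2  +wl: 6
  step 10. node 1  ⊔preds=2  new=3  stable
  step 11. node 5  ⊔preds=⊤  new=⊤  old=2  +wl: 1
  step 12. node 3  ⊔preds=⊤  new=⊤  old=0  +wl: 
  step 13. node 6  ⊔preds=⊤  new=⊤  stable
  step 14. node 1  ⊔preds=⊤  new=3  stable

Least fixpoint reached:
  node 0: 0
  node 1: 3
  node 2: ⊤
  node 3: ⊤
  node 4: ⊤
  node 5: ⊤
  node 6: ⊤
  node 7: ⊤

⊤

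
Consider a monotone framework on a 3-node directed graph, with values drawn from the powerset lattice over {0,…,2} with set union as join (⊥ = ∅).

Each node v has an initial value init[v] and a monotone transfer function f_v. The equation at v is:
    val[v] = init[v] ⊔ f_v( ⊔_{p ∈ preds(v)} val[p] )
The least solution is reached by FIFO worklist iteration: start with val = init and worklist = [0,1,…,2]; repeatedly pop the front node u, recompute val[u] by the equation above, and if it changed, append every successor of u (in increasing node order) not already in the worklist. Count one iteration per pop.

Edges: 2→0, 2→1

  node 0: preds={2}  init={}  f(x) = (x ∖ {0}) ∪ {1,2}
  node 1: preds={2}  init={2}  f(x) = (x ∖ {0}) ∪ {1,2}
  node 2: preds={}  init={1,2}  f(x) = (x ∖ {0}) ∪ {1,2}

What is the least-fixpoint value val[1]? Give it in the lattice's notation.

Trace (3 dequeues):
  [1] u=0 | in {1,2} | out {1,2} | prev {} | push {}
  [2] u=1 | in {1,2} | out {1,2} | prev {2} | push {}
  [3] u=2 | in {} | out {1,2} | ==

Converged values:
  [0] {1,2}
  [1] {1,2}
  [2] {1,2}

{1,2}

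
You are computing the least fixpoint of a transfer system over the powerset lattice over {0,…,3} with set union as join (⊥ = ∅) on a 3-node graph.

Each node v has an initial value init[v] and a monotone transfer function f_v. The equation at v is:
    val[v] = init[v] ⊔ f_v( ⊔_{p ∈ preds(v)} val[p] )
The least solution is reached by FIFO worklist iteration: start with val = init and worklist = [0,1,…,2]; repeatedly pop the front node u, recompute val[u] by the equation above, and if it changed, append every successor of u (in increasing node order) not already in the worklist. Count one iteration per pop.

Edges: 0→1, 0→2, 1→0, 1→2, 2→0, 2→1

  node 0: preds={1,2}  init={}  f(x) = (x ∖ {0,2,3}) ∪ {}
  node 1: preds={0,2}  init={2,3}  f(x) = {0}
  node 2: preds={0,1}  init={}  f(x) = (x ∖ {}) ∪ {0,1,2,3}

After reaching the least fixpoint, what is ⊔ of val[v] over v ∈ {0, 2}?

{0,1,2,3}

Iteration log — 6 steps:
  step 1. node 0  ⊔preds={2,3}  new={}  stable
  step 2. node 1  ⊔preds={}  new={0,2,3}  old={2,3}  +wl: 0
  step 3. node 2  ⊔preds={0,2,3}  new={0,1,2,3}  old={}  +wl: 1
  step 4. node 0  ⊔preds={0,1,2,3}  new={1}  old={}  +wl: 2
  step 5. node 1  ⊔preds={0,1,2,3}  new={0,2,3}  stable
  step 6. node 2  ⊔preds={0,1,2,3}  new={0,1,2,3}  stable

Least fixpoint reached:
  node 0: {1}
  node 1: {0,2,3}
  node 2: {0,1,2,3}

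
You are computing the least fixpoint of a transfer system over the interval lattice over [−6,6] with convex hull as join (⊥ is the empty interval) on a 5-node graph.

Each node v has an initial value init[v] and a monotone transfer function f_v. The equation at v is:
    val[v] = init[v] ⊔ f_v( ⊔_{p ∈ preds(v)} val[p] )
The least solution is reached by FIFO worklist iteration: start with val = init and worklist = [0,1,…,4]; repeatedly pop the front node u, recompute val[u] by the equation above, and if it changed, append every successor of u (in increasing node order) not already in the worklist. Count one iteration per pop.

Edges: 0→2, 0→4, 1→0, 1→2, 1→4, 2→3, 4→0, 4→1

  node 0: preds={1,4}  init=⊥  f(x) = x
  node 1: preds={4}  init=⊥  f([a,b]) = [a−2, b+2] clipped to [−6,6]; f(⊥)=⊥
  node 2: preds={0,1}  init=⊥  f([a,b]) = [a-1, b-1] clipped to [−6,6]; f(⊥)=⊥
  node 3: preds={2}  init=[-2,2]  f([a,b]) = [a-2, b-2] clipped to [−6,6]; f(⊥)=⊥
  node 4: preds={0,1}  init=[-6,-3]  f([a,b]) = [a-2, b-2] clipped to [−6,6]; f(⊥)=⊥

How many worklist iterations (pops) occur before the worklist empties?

8

Worklist (8 pops):
  #1 pop 0: in=[-6,-3] → [-6,-3] (was ⊥); enqueue []
  #2 pop 1: in=[-6,-3] → [-6,-1] (was ⊥); enqueue [0]
  #3 pop 2: in=[-6,-1] → [-6,-2] (was ⊥); enqueue []
  #4 pop 3: in=[-6,-2] → [-6,2] (was [-2,2]); enqueue []
  #5 pop 4: in=[-6,-1] → [-6,-3] (no change)
  #6 pop 0: in=[-6,-1] → [-6,-1] (was [-6,-3]); enqueue [2,4]
  #7 pop 2: in=[-6,-1] → [-6,-2] (no change)
  #8 pop 4: in=[-6,-1] → [-6,-3] (no change)

Fixpoint:
  val[0] = [-6,-1]
  val[1] = [-6,-1]
  val[2] = [-6,-2]
  val[3] = [-6,2]
  val[4] = [-6,-3]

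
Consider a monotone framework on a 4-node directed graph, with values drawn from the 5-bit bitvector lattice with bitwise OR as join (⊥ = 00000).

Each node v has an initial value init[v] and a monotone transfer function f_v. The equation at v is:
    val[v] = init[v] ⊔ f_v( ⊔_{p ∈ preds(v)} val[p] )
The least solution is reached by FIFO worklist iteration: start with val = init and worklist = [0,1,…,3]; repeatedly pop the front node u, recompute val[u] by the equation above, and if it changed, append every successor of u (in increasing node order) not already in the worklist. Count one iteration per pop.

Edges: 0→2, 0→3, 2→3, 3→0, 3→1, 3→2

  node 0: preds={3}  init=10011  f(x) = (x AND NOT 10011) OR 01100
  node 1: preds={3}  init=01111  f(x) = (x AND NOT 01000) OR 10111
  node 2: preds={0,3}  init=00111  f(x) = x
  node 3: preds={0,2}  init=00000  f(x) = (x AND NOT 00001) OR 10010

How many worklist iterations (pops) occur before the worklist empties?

Trace (7 dequeues):
  [1] u=0 | in 00000 | out 11111 | prev 10011 | push {}
  [2] u=1 | in 00000 | out 11111 | prev 01111 | push {}
  [3] u=2 | in 11111 | out 11111 | prev 00111 | push {}
  [4] u=3 | in 11111 | out 11110 | prev 00000 | push {0,1,2}
  [5] u=0 | in 11110 | out 11111 | ==
  [6] u=1 | in 11110 | out 11111 | ==
  [7] u=2 | in 11111 | out 11111 | ==

Converged values:
  [0] 11111
  [1] 11111
  [2] 11111
  [3] 11110

7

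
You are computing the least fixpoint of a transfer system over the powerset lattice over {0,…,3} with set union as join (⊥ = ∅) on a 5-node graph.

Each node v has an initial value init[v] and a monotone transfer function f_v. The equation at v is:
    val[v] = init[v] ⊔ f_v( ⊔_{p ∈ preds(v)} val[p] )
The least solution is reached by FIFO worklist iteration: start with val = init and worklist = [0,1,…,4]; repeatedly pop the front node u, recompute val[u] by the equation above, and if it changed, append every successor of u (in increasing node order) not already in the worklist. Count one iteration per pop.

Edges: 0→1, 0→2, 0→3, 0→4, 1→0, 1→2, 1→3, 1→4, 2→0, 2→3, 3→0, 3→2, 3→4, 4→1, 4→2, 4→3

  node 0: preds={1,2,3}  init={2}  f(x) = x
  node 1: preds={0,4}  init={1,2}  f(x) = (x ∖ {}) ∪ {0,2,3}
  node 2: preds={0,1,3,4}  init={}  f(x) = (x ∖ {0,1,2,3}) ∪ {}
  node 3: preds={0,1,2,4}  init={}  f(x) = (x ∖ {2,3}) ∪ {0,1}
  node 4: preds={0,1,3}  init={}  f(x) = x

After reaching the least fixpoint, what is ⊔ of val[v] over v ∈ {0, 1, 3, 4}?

Iteration log — 10 steps:
  step 1. node 0  ⊔preds={1,2}  new={1,2}  old={2}  +wl: 
  step 2. node 1  ⊔preds={1,2}  new={0,1,2,3}  old={1,2}  +wl: 0
  step 3. node 2  ⊔preds={0,1,2,3}  new={}  stable
  step 4. node 3  ⊔preds={0,1,2,3}  new={0,1}  old={}  +wl: 2
  step 5. node 4  ⊔preds={0,1,2,3}  new={0,1,2,3}  old={}  +wl: 1,3
  step 6. node 0  ⊔preds={0,1,2,3}  new={0,1,2,3}  old={1,2}  +wl: 4
  step 7. node 2  ⊔preds={0,1,2,3}  new={}  stable
  step 8. node 1  ⊔preds={0,1,2,3}  new={0,1,2,3}  stable
  step 9. node 3  ⊔preds={0,1,2,3}  new={0,1}  stable
  step 10. node 4  ⊔preds={0,1,2,3}  new={0,1,2,3}  stable

Least fixpoint reached:
  node 0: {0,1,2,3}
  node 1: {0,1,2,3}
  node 2: {}
  node 3: {0,1}
  node 4: {0,1,2,3}

{0,1,2,3}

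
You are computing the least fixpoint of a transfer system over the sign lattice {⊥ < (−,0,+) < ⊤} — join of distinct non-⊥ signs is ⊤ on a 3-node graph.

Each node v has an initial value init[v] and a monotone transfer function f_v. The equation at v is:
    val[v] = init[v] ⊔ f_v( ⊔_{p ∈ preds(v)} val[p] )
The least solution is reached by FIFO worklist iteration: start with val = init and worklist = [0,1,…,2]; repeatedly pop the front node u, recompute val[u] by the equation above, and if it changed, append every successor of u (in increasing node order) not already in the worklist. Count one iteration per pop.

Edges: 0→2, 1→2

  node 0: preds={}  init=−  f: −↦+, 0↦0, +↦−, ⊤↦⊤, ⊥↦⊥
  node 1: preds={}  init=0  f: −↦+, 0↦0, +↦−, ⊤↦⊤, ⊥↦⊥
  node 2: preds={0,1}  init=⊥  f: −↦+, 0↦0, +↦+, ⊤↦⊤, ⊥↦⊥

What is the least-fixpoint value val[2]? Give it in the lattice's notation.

Worklist (3 pops):
  #1 pop 0: in=⊥ → − (no change)
  #2 pop 1: in=⊥ → 0 (no change)
  #3 pop 2: in=⊤ → ⊤ (was ⊥); enqueue []

Fixpoint:
  val[0] = −
  val[1] = 0
  val[2] = ⊤

⊤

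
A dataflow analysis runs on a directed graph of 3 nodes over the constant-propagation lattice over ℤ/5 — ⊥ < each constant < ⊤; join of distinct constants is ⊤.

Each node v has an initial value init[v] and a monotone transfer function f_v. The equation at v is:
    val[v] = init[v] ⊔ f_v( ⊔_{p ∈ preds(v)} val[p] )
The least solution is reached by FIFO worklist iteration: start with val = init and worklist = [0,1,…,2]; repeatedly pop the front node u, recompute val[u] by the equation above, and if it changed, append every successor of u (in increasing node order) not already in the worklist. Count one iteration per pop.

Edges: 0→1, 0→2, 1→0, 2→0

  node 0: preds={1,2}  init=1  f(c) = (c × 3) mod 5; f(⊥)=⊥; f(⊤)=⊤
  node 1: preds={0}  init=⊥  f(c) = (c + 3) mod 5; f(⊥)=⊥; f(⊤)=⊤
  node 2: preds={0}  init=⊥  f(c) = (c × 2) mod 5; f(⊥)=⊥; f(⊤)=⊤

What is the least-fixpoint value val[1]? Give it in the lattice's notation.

Trace (7 dequeues):
  [1] u=0 | in ⊥ | out 1 | ==
  [2] u=1 | in 1 | out 4 | prev ⊥ | push {0}
  [3] u=2 | in 1 | out 2 | prev ⊥ | push {}
  [4] u=0 | in ⊤ | out ⊤ | prev 1 | push {1,2}
  [5] u=1 | in ⊤ | out ⊤ | prev 4 | push {0}
  [6] u=2 | in ⊤ | out ⊤ | prev 2 | push {}
  [7] u=0 | in ⊤ | out ⊤ | ==

Converged values:
  [0] ⊤
  [1] ⊤
  [2] ⊤

⊤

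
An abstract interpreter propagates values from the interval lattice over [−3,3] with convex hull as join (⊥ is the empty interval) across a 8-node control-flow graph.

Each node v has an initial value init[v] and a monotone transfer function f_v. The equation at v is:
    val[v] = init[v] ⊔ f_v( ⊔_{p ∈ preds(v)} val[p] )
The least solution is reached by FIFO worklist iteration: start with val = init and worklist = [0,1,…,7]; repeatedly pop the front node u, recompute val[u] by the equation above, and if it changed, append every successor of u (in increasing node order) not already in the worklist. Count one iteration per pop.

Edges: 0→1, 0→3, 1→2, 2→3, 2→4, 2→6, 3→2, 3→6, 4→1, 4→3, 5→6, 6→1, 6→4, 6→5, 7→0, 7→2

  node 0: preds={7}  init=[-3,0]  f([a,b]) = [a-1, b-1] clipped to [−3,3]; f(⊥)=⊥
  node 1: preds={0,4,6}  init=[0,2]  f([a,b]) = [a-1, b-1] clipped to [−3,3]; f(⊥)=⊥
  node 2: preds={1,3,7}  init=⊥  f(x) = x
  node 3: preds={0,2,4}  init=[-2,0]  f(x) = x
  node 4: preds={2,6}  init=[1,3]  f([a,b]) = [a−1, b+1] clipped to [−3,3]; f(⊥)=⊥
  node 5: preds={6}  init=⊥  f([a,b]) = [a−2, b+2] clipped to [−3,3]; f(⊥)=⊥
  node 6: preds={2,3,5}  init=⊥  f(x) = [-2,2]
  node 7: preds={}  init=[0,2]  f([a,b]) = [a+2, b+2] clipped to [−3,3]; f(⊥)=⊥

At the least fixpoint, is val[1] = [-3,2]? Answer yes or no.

Worklist (14 pops):
  #1 pop 0: in=[0,2] → [-3,1] (was [-3,0]); enqueue []
  #2 pop 1: in=[-3,3] → [-3,2] (was [0,2]); enqueue []
  #3 pop 2: in=[-3,2] → [-3,2] (was ⊥); enqueue []
  #4 pop 3: in=[-3,3] → [-3,3] (was [-2,0]); enqueue [2]
  #5 pop 4: in=[-3,2] → [-3,3] (was [1,3]); enqueue [1,3]
  #6 pop 5: in=⊥ → ⊥ (no change)
  #7 pop 6: in=[-3,3] → [-2,2] (was ⊥); enqueue [4,5]
  #8 pop 7: in=⊥ → [0,2] (no change)
  #9 pop 2: in=[-3,3] → [-3,3] (was [-3,2]); enqueue [6]
  #10 pop 1: in=[-3,3] → [-3,2] (no change)
  #11 pop 3: in=[-3,3] → [-3,3] (no change)
  #12 pop 4: in=[-3,3] → [-3,3] (no change)
  #13 pop 5: in=[-2,2] → [-3,3] (was ⊥); enqueue []
  #14 pop 6: in=[-3,3] → [-2,2] (no change)

Fixpoint:
  val[0] = [-3,1]
  val[1] = [-3,2]
  val[2] = [-3,3]
  val[3] = [-3,3]
  val[4] = [-3,3]
  val[5] = [-3,3]
  val[6] = [-2,2]
  val[7] = [0,2]

yes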